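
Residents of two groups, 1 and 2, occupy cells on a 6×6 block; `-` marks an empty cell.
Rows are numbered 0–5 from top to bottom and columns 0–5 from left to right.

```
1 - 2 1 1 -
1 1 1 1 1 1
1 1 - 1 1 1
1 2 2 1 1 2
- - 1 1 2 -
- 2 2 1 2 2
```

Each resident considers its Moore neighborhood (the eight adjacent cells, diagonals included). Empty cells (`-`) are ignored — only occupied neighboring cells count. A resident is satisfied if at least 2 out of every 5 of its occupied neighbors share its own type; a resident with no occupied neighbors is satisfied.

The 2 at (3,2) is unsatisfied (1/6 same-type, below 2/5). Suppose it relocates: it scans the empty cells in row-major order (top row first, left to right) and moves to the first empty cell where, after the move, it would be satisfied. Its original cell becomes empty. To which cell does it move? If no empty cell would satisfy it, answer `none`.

(4,0)

Vacating (3,2). Empty cells in order:
  (0,1): 1/5 same-type → still unsatisfied.
  (0,5): 0/3 same-type → still unsatisfied.
  (2,2): 1/7 same-type → still unsatisfied.
  (4,0): 2/3 same-type → satisfied — stop here.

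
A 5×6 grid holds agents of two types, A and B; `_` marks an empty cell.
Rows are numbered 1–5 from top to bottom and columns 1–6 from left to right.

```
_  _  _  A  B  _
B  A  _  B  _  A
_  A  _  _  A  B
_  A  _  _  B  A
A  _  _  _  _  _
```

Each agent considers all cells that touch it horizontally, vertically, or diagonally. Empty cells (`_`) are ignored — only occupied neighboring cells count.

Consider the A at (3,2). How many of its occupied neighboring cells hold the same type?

Occupied neighbors of (3,2): (2,1)=B, (2,2)=A, (4,2)=A.
Same type (A): 2 of 3.

2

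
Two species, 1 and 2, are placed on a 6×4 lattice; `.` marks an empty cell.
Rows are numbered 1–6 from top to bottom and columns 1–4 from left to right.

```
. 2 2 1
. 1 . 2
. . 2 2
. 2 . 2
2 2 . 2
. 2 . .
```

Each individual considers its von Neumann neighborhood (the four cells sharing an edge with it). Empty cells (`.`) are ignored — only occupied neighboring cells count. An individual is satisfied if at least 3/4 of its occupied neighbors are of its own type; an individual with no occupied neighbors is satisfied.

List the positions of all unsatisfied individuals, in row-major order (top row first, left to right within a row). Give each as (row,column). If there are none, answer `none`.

(1,2), (1,3), (1,4), (2,2), (2,4)

Row 1: (1,2)2 1/2 unhappy · (1,3)2 1/2 unhappy · (1,4)1 0/2 unhappy
Row 2: (2,2)1 0/1 unhappy · (2,4)2 1/2 unhappy
Row 3: (3,3)2 1/1 ok · (3,4)2 3/3 ok
Row 4: (4,2)2 1/1 ok · (4,4)2 2/2 ok
Row 5: (5,1)2 1/1 ok · (5,2)2 3/3 ok · (5,4)2 1/1 ok
Row 6: (6,2)2 1/1 ok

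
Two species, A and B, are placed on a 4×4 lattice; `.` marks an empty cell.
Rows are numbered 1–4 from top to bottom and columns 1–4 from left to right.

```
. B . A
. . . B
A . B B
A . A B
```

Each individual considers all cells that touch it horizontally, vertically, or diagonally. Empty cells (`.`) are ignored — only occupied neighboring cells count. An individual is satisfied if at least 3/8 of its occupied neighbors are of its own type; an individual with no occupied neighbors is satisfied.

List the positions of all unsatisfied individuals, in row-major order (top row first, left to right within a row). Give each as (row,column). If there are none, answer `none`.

(1,4), (4,3)

Row 1: (1,2)B 0/0 ✓ · (1,4)A 0/1 ✗
Row 2: (2,4)B 2/3 ✓
Row 3: (3,1)A 1/1 ✓ · (3,3)B 3/4 ✓ · (3,4)B 3/4 ✓
Row 4: (4,1)A 1/1 ✓ · (4,3)A 0/3 ✗ · (4,4)B 2/3 ✓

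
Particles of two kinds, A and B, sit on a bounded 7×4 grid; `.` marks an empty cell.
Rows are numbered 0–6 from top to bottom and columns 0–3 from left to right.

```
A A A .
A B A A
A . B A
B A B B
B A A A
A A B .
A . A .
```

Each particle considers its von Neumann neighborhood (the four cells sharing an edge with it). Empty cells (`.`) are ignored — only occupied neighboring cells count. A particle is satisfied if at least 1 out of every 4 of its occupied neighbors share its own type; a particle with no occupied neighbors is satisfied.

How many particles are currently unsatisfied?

3

Row 0: (0,0)A 2/2 ✓ · (0,1)A 2/3 ✓ · (0,2)A 2/2 ✓
Row 1: (1,0)A 2/3 ✓ · (1,1)B 0/3 ✗ · (1,2)A 2/4 ✓ · (1,3)A 2/2 ✓
Row 2: (2,0)A 1/2 ✓ · (2,2)B 1/3 ✓ · (2,3)A 1/3 ✓
Row 3: (3,0)B 1/3 ✓ · (3,1)A 1/3 ✓ · (3,2)B 2/4 ✓ · (3,3)B 1/3 ✓
Row 4: (4,0)B 1/3 ✓ · (4,1)A 3/4 ✓ · (4,2)A 2/4 ✓ · (4,3)A 1/2 ✓
Row 5: (5,0)A 2/3 ✓ · (5,1)A 2/3 ✓ · (5,2)B 0/3 ✗
Row 6: (6,0)A 1/1 ✓ · (6,2)A 0/1 ✗
Unsatisfied: (1,1), (5,2), (6,2) — 3 in total.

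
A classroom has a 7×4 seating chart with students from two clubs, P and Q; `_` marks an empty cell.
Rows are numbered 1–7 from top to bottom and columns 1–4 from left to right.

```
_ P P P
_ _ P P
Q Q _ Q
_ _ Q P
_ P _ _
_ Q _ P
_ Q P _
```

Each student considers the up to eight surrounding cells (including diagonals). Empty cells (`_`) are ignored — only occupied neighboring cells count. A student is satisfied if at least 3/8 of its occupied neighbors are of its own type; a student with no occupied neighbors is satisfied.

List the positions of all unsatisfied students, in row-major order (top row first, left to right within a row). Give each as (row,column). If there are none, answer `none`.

(1,2)P 2/2 satisfied
(1,3)P 4/4 satisfied
(1,4)P 3/3 satisfied
(2,3)P 4/6 satisfied
(2,4)P 3/4 satisfied
(3,1)Q 1/1 satisfied
(3,2)Q 2/3 satisfied
(3,4)Q 1/4 not
(4,3)Q 2/4 satisfied
(4,4)P 0/2 not
(5,2)P 0/2 not
(6,2)Q 1/3 not
(6,4)P 1/1 satisfied
(7,2)Q 1/2 satisfied
(7,3)P 1/3 not

(3,4), (4,4), (5,2), (6,2), (7,3)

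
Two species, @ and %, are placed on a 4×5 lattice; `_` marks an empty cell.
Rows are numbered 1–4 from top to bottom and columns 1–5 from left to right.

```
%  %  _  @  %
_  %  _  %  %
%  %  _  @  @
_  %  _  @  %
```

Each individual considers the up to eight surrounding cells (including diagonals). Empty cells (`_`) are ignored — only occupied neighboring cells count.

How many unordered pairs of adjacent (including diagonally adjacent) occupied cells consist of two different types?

10

Scan each occupied cell's neighbors to the right and below (and the two forward diagonals) so each pair is counted once.
Row 1: %(1,1)–%(1,2)= %(1,1)–%(2,2)= %(1,2)–%(2,2)= @(1,4)–%(1,5)≠ @(1,4)–%(2,4)≠ @(1,4)–%(2,5)≠ %(1,5)–%(2,5)= %(1,5)–%(2,4)=  → 3/8 unlike.
Row 2: %(2,2)–%(3,2)= %(2,2)–%(3,1)= %(2,4)–%(2,5)= %(2,4)–@(3,4)≠ %(2,4)–@(3,5)≠ %(2,5)–@(3,5)≠ %(2,5)–@(3,4)≠  → 4/7 unlike.
Row 3: %(3,1)–%(3,2)= %(3,1)–%(4,2)= %(3,2)–%(4,2)= @(3,4)–@(3,5)= @(3,4)–@(4,4)= @(3,4)–%(4,5)≠ @(3,5)–%(4,5)≠ @(3,5)–@(4,4)=  → 2/8 unlike.
Row 4: @(4,4)–%(4,5)≠  → 1/1 unlike.
Total adjacent occupied pairs: 24; unlike-type pairs: 10.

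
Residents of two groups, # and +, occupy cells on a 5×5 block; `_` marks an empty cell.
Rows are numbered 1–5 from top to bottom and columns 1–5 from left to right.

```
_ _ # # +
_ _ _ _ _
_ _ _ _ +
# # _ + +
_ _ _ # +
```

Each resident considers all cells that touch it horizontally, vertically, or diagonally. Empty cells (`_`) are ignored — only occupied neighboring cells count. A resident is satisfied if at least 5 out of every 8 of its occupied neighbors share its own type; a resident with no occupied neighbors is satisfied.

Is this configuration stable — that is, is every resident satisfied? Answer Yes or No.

(1,3)# 1/1 satisfied
(1,4)# 1/2 not
(1,5)+ 0/1 not
(3,5)+ 2/2 satisfied
(4,1)# 1/1 satisfied
(4,2)# 1/1 satisfied
(4,4)+ 3/4 satisfied
(4,5)+ 3/4 satisfied
(5,4)# 0/3 not
(5,5)+ 2/3 satisfied
For instance (1,4) has only 1/2 same-type neighbors, below 5/8.

No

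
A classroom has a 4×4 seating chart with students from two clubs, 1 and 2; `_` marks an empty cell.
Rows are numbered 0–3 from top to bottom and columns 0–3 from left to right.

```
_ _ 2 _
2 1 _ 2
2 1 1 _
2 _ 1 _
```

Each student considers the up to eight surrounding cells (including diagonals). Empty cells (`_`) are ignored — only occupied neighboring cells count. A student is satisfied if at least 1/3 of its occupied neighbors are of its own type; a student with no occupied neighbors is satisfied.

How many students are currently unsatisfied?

Row 0: (0,2)2 1/2 ok
Row 1: (1,0)2 1/3 ok · (1,1)1 2/5 ok · (1,3)2 1/2 ok
Row 2: (2,0)2 2/4 ok · (2,1)1 3/6 ok · (2,2)1 3/4 ok
Row 3: (3,0)2 1/2 ok · (3,2)1 2/2 ok
Every one meets the threshold.

0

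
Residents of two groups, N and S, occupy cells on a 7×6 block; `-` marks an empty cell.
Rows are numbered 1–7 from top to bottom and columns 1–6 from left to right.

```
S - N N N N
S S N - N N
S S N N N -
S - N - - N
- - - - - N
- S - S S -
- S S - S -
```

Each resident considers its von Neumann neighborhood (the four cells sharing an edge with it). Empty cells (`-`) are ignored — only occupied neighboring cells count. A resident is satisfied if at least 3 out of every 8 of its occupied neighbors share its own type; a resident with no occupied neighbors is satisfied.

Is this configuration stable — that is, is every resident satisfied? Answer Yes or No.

Yes

(1,1)S 1/1 ✓
(1,3)N 2/2 ✓
(1,4)N 2/2 ✓
(1,5)N 3/3 ✓
(1,6)N 2/2 ✓
(2,1)S 3/3 ✓
(2,2)S 2/3 ✓
(2,3)N 2/3 ✓
(2,5)N 3/3 ✓
(2,6)N 2/2 ✓
(3,1)S 3/3 ✓
(3,2)S 2/3 ✓
(3,3)N 3/4 ✓
(3,4)N 2/2 ✓
(3,5)N 2/2 ✓
(4,1)S 1/1 ✓
(4,3)N 1/1 ✓
(4,6)N 1/1 ✓
(5,6)N 1/1 ✓
(6,2)S 1/1 ✓
(6,4)S 1/1 ✓
(6,5)S 2/2 ✓
(7,2)S 2/2 ✓
(7,3)S 1/1 ✓
(7,5)S 1/1 ✓
All meet the threshold, so the configuration is stable.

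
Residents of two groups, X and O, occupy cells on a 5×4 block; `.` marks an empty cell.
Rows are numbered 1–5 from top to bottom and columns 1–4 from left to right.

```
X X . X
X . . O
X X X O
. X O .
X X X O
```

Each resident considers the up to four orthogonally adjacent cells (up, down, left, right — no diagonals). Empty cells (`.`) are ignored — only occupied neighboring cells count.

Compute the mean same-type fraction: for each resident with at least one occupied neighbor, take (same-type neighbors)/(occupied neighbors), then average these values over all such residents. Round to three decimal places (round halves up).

Row 1: (1,1)X 2/2 · (1,2)X 1/1 · (1,4)X 0/1
Row 2: (2,1)X 2/2 · (2,4)O 1/2
Row 3: (3,1)X 2/2 · (3,2)X 3/3 · (3,3)X 1/3 · (3,4)O 1/2
Row 4: (4,2)X 2/3 · (4,3)O 0/3
Row 5: (5,1)X 1/1 · (5,2)X 3/3 · (5,3)X 1/3 · (5,4)O 0/1
Sum over 15 residents: 2/2 + 1/1 + 0/1 + 2/2 + 1/2 + 2/2 + 3/3 + 1/3 + 1/2 + 2/3 + 0/3 + 1/1 + 3/3 + 1/3 + 0/1 = 28/3; mean = 28/3 ÷ 15 = 28/45 = 0.622222… → 0.622.

0.622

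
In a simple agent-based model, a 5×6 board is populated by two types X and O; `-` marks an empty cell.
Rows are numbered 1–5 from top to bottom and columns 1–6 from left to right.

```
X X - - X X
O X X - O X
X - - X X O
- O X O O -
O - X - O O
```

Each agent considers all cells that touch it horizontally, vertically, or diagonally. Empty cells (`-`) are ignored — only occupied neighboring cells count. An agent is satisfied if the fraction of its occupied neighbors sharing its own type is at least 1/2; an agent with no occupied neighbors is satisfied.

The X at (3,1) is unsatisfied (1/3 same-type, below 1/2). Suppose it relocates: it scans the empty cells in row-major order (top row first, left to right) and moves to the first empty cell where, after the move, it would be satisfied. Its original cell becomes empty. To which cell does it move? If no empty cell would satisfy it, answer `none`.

(1,3)

Vacating (3,1). Empty cells in order:
  (1,3): 3/3 same-type → satisfied — stop here.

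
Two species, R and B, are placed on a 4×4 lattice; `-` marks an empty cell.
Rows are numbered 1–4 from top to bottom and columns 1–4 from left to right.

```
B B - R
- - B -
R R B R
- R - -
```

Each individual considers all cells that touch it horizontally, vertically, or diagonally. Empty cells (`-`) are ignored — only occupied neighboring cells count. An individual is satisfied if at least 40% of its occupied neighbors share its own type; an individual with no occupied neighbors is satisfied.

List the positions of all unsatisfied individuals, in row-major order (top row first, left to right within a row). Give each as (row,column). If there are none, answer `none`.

Row 1: (1,1)B 1/1 ✓ · (1,2)B 2/2 ✓ · (1,4)R 0/1 ✗
Row 2: (2,3)B 2/5 ✓
Row 3: (3,1)R 2/2 ✓ · (3,2)R 2/4 ✓ · (3,3)B 1/4 ✗ · (3,4)R 0/2 ✗
Row 4: (4,2)R 2/3 ✓

(1,4), (3,3), (3,4)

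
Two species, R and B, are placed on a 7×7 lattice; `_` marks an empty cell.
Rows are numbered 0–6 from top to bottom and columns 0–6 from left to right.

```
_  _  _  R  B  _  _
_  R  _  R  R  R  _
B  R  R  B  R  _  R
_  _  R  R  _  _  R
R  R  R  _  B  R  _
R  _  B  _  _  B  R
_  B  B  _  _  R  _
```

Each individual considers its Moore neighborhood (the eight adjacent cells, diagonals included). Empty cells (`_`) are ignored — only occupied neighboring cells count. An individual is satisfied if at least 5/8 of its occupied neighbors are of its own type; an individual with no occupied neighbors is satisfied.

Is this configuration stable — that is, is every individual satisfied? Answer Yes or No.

Row 0: (0,3)R 2/3 ok · (0,4)B 0/4 unhappy
Row 1: (1,1)R 2/3 ok · (1,3)R 4/6 ok · (1,4)R 4/6 ok · (1,5)R 3/4 ok
Row 2: (2,0)B 0/2 unhappy · (2,1)R 3/4 ok · (2,2)R 5/6 ok · (2,3)B 0/6 unhappy · (2,4)R 4/5 ok · (2,6)R 2/2 ok
Row 3: (3,2)R 5/6 ok · (3,3)R 4/6 ok · (3,6)R 2/2 ok
Row 4: (4,0)R 2/2 ok · (4,1)R 4/5 ok · (4,2)R 3/4 ok · (4,4)B 1/3 unhappy · (4,5)R 2/4 unhappy
Row 5: (5,0)R 2/3 ok · (5,2)B 2/4 unhappy · (5,5)B 1/4 unhappy · (5,6)R 2/3 ok
Row 6: (6,1)B 2/3 ok · (6,2)B 2/2 ok · (6,5)R 1/2 unhappy
For instance (0,4) has only 0/4 same-type neighbors, below 5/8.

No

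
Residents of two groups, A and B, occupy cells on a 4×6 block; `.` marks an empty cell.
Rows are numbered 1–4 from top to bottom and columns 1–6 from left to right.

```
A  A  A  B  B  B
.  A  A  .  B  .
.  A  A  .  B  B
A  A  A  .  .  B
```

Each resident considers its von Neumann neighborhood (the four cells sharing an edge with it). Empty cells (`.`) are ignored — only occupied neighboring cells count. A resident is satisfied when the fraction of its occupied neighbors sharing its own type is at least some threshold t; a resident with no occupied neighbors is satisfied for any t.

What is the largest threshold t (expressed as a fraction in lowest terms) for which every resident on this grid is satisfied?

1/2

Row 1: (1,1)A 1/1 · (1,2)A 3/3 · (1,3)A 2/3 · (1,4)B 1/2 · (1,5)B 3/3 · (1,6)B 1/1
Row 2: (2,2)A 3/3 · (2,3)A 3/3 · (2,5)B 2/2
Row 3: (3,2)A 3/3 · (3,3)A 3/3 · (3,5)B 2/2 · (3,6)B 2/2
Row 4: (4,1)A 1/1 · (4,2)A 3/3 · (4,3)A 2/2 · (4,6)B 1/1
The smallest same-type fraction is 1/2 at (1,4), which reduces to 1/2. Any threshold above that leaves this resident unsatisfied.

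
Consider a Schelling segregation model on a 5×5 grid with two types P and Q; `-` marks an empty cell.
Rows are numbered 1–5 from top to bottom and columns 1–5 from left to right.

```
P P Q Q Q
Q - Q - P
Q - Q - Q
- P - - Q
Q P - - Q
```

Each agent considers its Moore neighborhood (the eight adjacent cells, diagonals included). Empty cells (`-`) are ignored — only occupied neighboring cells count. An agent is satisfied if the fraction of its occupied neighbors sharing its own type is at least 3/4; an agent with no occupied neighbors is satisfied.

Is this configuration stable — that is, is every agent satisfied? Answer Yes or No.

No

Row 1: (1,1)P 1/2 not · (1,2)P 1/4 not · (1,3)Q 2/3 not · (1,4)Q 3/4 satisfied · (1,5)Q 1/2 not
Row 2: (2,1)Q 1/3 not · (2,3)Q 3/4 satisfied · (2,5)P 0/3 not
Row 3: (3,1)Q 1/2 not · (3,3)Q 1/2 not · (3,5)Q 1/2 not
Row 4: (4,2)P 1/4 not · (4,5)Q 2/2 satisfied
Row 5: (5,1)Q 0/2 not · (5,2)P 1/2 not · (5,5)Q 1/1 satisfied
For instance (1,1) has only 1/2 same-type neighbors, below 3/4.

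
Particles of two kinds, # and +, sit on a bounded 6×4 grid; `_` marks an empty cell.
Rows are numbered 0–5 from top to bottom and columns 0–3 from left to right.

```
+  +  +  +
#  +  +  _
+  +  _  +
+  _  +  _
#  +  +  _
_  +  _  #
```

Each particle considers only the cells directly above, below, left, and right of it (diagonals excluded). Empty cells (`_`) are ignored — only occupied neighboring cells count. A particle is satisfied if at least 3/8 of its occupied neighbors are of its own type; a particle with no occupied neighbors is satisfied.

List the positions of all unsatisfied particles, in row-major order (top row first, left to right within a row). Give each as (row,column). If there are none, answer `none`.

(0,0)+ 1/2 ✓
(0,1)+ 3/3 ✓
(0,2)+ 3/3 ✓
(0,3)+ 1/1 ✓
(1,0)# 0/3 ✗
(1,1)+ 3/4 ✓
(1,2)+ 2/2 ✓
(2,0)+ 2/3 ✓
(2,1)+ 2/2 ✓
(2,3)+ 0/0 ✓
(3,0)+ 1/2 ✓
(3,2)+ 1/1 ✓
(4,0)# 0/2 ✗
(4,1)+ 2/3 ✓
(4,2)+ 2/2 ✓
(5,1)+ 1/1 ✓
(5,3)# 0/0 ✓

(1,0), (4,0)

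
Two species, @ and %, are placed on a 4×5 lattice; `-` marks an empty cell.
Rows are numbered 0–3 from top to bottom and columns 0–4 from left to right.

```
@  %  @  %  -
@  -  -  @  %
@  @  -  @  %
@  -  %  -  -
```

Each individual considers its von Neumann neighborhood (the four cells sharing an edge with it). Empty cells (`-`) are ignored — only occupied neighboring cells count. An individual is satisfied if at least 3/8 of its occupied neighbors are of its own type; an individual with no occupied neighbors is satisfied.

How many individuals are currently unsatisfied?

Row 0: (0,0)@ 1/2 ✓ · (0,1)% 0/2 ✗ · (0,2)@ 0/2 ✗ · (0,3)% 0/2 ✗
Row 1: (1,0)@ 2/2 ✓ · (1,3)@ 1/3 ✗ · (1,4)% 1/2 ✓
Row 2: (2,0)@ 3/3 ✓ · (2,1)@ 1/1 ✓ · (2,3)@ 1/2 ✓ · (2,4)% 1/2 ✓
Row 3: (3,0)@ 1/1 ✓ · (3,2)% 0/0 ✓
Unsatisfied: (0,1), (0,2), (0,3), (1,3) — 4 in total.

4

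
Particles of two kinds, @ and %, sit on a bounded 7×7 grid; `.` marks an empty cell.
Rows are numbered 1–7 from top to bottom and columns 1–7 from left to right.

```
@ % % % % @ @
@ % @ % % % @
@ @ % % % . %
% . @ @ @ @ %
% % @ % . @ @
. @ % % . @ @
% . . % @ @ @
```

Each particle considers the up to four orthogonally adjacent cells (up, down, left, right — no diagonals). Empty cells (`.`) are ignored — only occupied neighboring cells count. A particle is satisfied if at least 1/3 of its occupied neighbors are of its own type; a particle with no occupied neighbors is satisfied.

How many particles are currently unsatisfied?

5

Row 1: (1,1)@ 1/2 satisfied · (1,2)% 2/3 satisfied · (1,3)% 2/3 satisfied · (1,4)% 3/3 satisfied · (1,5)% 2/3 satisfied · (1,6)@ 1/3 satisfied · (1,7)@ 2/2 satisfied
Row 2: (2,1)@ 2/3 satisfied · (2,2)% 1/4 not · (2,3)@ 0/4 not · (2,4)% 3/4 satisfied · (2,5)% 4/4 satisfied · (2,6)% 1/3 satisfied · (2,7)@ 1/3 satisfied
Row 3: (3,1)@ 2/3 satisfied · (3,2)@ 1/3 satisfied · (3,3)% 1/4 not · (3,4)% 3/4 satisfied · (3,5)% 2/3 satisfied · (3,7)% 1/2 satisfied
Row 4: (4,1)% 1/2 satisfied · (4,3)@ 2/3 satisfied · (4,4)@ 2/4 satisfied · (4,5)@ 2/3 satisfied · (4,6)@ 2/3 satisfied · (4,7)% 1/3 satisfied
Row 5: (5,1)% 2/2 satisfied · (5,2)% 1/3 satisfied · (5,3)@ 1/4 not · (5,4)% 1/3 satisfied · (5,6)@ 3/3 satisfied · (5,7)@ 2/3 satisfied
Row 6: (6,2)@ 0/2 not · (6,3)% 1/3 satisfied · (6,4)% 3/3 satisfied · (6,6)@ 3/3 satisfied · (6,7)@ 3/3 satisfied
Row 7: (7,1)% 0/0 satisfied · (7,4)% 1/2 satisfied · (7,5)@ 1/2 satisfied · (7,6)@ 3/3 satisfied · (7,7)@ 2/2 satisfied
Unsatisfied: (2,2), (2,3), (3,3), (5,3), (6,2) — 5 in total.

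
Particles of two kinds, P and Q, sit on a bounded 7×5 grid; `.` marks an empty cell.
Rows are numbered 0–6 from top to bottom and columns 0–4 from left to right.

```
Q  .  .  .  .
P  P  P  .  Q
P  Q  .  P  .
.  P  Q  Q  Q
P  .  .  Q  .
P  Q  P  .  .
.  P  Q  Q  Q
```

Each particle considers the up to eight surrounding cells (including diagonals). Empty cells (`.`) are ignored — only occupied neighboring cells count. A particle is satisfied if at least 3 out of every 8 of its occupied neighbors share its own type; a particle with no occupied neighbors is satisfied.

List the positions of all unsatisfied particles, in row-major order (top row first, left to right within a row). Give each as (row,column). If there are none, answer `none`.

Row 0: (0,0)Q 0/2 unhappy
Row 1: (1,0)P 2/4 ok · (1,1)P 3/5 ok · (1,2)P 2/3 ok · (1,4)Q 0/1 unhappy
Row 2: (2,0)P 3/4 ok · (2,1)Q 1/6 unhappy · (2,3)P 1/5 unhappy
Row 3: (3,1)P 2/4 ok · (3,2)Q 3/5 ok · (3,3)Q 3/4 ok · (3,4)Q 2/3 ok
Row 4: (4,0)P 2/3 ok · (4,3)Q 3/4 ok
Row 5: (5,0)P 2/3 ok · (5,1)Q 1/5 unhappy · (5,2)P 1/5 unhappy
Row 6: (6,1)P 2/4 ok · (6,2)Q 2/4 ok · (6,3)Q 2/3 ok · (6,4)Q 1/1 ok

(0,0), (1,4), (2,1), (2,3), (5,1), (5,2)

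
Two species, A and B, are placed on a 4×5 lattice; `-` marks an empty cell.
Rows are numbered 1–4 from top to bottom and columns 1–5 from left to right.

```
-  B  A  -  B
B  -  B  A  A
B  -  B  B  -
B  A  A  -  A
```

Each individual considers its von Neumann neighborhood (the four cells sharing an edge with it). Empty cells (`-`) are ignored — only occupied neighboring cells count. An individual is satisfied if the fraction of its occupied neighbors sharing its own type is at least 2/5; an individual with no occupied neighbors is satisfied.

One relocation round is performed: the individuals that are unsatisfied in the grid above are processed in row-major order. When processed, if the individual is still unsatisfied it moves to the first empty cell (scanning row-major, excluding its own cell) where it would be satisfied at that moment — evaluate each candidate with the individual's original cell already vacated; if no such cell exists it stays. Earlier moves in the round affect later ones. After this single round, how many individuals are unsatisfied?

Initially unsatisfied (in order): (1,2), (1,3), (1,5), (2,3), (2,4).
  (1,2) → (1,1).
  (1,3) → (1,4).
  (1,5) → (1,2).
  (2,3): now satisfied by earlier moves; stays.
  (2,4): now satisfied by earlier moves; stays.
Resulting grid:
B B - A -
B - B A A
B - B B -
B A A - A
All satisfied now.

0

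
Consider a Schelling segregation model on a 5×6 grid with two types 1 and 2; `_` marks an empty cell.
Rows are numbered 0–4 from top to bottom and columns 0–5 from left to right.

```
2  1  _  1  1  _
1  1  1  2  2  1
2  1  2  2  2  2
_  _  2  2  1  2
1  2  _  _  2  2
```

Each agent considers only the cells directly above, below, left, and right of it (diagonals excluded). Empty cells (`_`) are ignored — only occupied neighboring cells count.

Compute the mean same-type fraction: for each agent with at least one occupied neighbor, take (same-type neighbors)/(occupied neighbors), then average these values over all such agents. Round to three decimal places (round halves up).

0.469

Row 0: (0,0)2 0/2 · (0,1)1 1/2 · (0,3)1 1/2 · (0,4)1 1/2
Row 1: (1,0)1 1/3 · (1,1)1 4/4 · (1,2)1 1/3 · (1,3)2 2/4 · (1,4)2 2/4 · (1,5)1 0/2
Row 2: (2,0)2 0/2 · (2,1)1 1/3 · (2,2)2 2/4 · (2,3)2 4/4 · (2,4)2 3/4 · (2,5)2 2/3
Row 3: (3,2)2 2/2 · (3,3)2 2/3 · (3,4)1 0/4 · (3,5)2 2/3
Row 4: (4,0)1 0/1 · (4,1)2 0/1 · (4,4)2 1/2 · (4,5)2 2/2
Sum over 24 agents: 0/2 + 1/2 + 1/2 + 1/2 + 1/3 + 4/4 + 1/3 + 2/4 + 2/4 + 0/2 + 0/2 + 1/3 + 2/4 + 4/4 + 3/4 + 2/3 + 2/2 + 2/3 + 0/4 + 2/3 + 0/1 + 0/1 + 1/2 + 2/2 = 45/4; mean = 45/4 ÷ 24 = 15/32 = 0.46875 → 0.469.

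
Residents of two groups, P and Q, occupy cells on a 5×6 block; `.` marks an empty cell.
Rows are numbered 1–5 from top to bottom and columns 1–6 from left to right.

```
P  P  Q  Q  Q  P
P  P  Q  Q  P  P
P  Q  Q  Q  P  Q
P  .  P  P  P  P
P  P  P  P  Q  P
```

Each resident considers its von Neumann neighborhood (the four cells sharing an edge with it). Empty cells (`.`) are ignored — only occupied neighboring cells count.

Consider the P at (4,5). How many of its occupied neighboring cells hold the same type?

3

Occupied neighbors of (4,5): (3,5)=P, (5,5)=Q, (4,4)=P, (4,6)=P.
Same type (P): 3 of 4.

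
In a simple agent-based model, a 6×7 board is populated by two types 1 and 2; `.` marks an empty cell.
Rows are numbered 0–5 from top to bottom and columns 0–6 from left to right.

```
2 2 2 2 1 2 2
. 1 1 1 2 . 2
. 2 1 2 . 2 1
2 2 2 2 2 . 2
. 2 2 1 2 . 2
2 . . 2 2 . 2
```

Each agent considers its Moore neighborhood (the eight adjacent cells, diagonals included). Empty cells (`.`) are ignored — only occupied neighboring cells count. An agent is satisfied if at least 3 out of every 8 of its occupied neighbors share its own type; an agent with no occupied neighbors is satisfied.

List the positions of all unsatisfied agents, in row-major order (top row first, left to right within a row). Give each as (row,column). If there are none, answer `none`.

(0,0)2 1/2 ✓
(0,1)2 2/4 ✓
(0,2)2 2/5 ✓
(0,3)2 2/5 ✓
(0,4)1 1/4 ✗
(0,5)2 3/4 ✓
(0,6)2 2/2 ✓
(1,1)1 2/6 ✗
(1,2)1 3/8 ✓
(1,3)1 3/7 ✓
(1,4)2 4/6 ✓
(1,6)2 3/4 ✓
(2,1)2 3/6 ✓
(2,2)1 3/8 ✓
(2,3)2 4/7 ✓
(2,5)2 4/5 ✓
(2,6)1 0/3 ✗
(3,0)2 3/3 ✓
(3,1)2 5/6 ✓
(3,2)2 6/8 ✓
(3,3)2 5/7 ✓
(3,4)2 4/5 ✓
(3,6)2 2/3 ✓
(4,1)2 5/5 ✓
(4,2)2 5/6 ✓
(4,3)1 0/7 ✗
(4,4)2 4/5 ✓
(4,6)2 2/2 ✓
(5,0)2 1/1 ✓
(5,3)2 3/4 ✓
(5,4)2 2/3 ✓
(5,6)2 1/1 ✓

(0,4), (1,1), (2,6), (4,3)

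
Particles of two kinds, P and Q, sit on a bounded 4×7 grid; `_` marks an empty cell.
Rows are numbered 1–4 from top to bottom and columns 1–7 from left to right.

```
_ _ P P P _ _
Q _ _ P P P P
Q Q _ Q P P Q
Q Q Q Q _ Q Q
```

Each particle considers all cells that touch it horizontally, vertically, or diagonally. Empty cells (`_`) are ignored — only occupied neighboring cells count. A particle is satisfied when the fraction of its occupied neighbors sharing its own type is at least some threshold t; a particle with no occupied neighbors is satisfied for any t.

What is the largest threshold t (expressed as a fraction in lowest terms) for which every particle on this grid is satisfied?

2/5

(1,3)P 2/2
(1,4)P 4/4
(1,5)P 4/4
(2,1)Q 2/2
(2,4)P 5/6
(2,5)P 6/7
(2,6)P 5/6
(2,7)P 2/3
(3,1)Q 4/4
(3,2)Q 5/5
(3,4)Q 2/5
(3,5)P 4/7
(3,6)P 4/7
(3,7)Q 2/5
(4,1)Q 3/3
(4,2)Q 4/4
(4,3)Q 4/4
(4,4)Q 2/3
(4,6)Q 2/4
(4,7)Q 2/3
The smallest same-type fraction is 2/5 at (3,4), which reduces to 2/5. Any threshold above that leaves this particle unsatisfied.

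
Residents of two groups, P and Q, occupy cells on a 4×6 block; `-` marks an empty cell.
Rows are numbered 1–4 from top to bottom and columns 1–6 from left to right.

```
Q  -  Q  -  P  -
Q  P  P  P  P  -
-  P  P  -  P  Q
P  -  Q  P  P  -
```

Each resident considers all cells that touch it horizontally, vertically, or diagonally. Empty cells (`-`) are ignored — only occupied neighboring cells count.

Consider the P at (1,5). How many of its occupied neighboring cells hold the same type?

2

Occupied neighbors of (1,5): (2,4)=P, (2,5)=P.
Same type (P): 2 of 2.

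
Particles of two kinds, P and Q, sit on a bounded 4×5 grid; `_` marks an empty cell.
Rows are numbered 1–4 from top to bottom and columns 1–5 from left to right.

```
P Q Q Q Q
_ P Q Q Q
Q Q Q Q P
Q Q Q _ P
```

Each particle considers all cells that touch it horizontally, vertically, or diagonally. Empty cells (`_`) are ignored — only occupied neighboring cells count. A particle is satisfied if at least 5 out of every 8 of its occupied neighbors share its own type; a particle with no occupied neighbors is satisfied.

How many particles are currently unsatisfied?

5

Row 1: (1,1)P 1/2 not · (1,2)Q 2/4 not · (1,3)Q 4/5 satisfied · (1,4)Q 5/5 satisfied · (1,5)Q 3/3 satisfied
Row 2: (2,2)P 1/7 not · (2,3)Q 7/8 satisfied · (2,4)Q 7/8 satisfied · (2,5)Q 4/5 satisfied
Row 3: (3,1)Q 3/4 satisfied · (3,2)Q 6/7 satisfied · (3,3)Q 6/7 satisfied · (3,4)Q 5/7 satisfied · (3,5)P 1/4 not
Row 4: (4,1)Q 3/3 satisfied · (4,2)Q 5/5 satisfied · (4,3)Q 4/4 satisfied · (4,5)P 1/2 not
Unsatisfied: (1,1), (1,2), (2,2), (3,5), (4,5) — 5 in total.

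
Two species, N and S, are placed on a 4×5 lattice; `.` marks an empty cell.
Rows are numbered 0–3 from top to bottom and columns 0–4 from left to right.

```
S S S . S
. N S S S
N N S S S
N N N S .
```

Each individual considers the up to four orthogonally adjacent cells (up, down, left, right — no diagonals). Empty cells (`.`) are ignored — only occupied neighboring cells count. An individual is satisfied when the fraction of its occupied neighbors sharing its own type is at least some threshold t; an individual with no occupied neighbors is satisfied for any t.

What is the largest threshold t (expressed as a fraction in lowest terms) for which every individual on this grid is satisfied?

1/3

Row 0: (0,0)S 1/1 · (0,1)S 2/3 · (0,2)S 2/2 · (0,4)S 1/1
Row 1: (1,1)N 1/3 · (1,2)S 3/4 · (1,3)S 3/3 · (1,4)S 3/3
Row 2: (2,0)N 2/2 · (2,1)N 3/4 · (2,2)S 2/4 · (2,3)S 4/4 · (2,4)S 2/2
Row 3: (3,0)N 2/2 · (3,1)N 3/3 · (3,2)N 1/3 · (3,3)S 1/2
The smallest same-type fraction is 1/3 at (1,1), which reduces to 1/3. Any threshold above that leaves this individual unsatisfied.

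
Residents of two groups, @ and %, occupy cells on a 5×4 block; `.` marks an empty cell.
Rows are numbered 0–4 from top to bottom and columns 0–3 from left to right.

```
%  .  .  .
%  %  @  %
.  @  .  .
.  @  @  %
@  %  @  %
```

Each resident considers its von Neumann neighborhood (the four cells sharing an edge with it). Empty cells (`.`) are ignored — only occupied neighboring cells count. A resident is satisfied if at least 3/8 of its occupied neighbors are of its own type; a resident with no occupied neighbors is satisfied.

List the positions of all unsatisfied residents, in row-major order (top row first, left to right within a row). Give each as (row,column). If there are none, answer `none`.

(1,1), (1,2), (1,3), (4,0), (4,1), (4,2)

(0,0)% 1/1 ✓
(1,0)% 2/2 ✓
(1,1)% 1/3 ✗
(1,2)@ 0/2 ✗
(1,3)% 0/1 ✗
(2,1)@ 1/2 ✓
(3,1)@ 2/3 ✓
(3,2)@ 2/3 ✓
(3,3)% 1/2 ✓
(4,0)@ 0/1 ✗
(4,1)% 0/3 ✗
(4,2)@ 1/3 ✗
(4,3)% 1/2 ✓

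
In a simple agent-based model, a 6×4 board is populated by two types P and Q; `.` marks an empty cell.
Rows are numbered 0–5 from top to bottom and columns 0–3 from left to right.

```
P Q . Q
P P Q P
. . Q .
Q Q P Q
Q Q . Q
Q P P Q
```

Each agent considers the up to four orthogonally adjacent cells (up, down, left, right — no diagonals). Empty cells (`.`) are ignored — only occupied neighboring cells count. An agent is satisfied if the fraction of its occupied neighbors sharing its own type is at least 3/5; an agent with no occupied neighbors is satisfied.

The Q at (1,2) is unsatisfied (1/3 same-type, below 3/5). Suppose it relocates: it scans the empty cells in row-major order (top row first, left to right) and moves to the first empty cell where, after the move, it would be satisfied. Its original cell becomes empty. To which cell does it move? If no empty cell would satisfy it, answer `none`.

(0,2)

Vacating (1,2). Empty cells in order:
  (0,2): 2/2 same-type → satisfied — stop here.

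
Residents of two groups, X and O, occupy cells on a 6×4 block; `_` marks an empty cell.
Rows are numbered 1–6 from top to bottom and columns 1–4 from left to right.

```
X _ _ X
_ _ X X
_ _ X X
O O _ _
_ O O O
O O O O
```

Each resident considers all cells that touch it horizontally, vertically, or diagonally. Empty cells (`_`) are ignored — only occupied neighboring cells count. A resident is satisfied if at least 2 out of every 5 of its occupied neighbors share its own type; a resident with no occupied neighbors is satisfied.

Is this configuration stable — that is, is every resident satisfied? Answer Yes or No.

(1,1)X 0/0 ✓
(1,4)X 2/2 ✓
(2,3)X 4/4 ✓
(2,4)X 4/4 ✓
(3,3)X 3/4 ✓
(3,4)X 3/3 ✓
(4,1)O 2/2 ✓
(4,2)O 3/4 ✓
(5,2)O 6/6 ✓
(5,3)O 6/6 ✓
(5,4)O 3/3 ✓
(6,1)O 2/2 ✓
(6,2)O 4/4 ✓
(6,3)O 5/5 ✓
(6,4)O 3/3 ✓
All meet the threshold, so the configuration is stable.

Yes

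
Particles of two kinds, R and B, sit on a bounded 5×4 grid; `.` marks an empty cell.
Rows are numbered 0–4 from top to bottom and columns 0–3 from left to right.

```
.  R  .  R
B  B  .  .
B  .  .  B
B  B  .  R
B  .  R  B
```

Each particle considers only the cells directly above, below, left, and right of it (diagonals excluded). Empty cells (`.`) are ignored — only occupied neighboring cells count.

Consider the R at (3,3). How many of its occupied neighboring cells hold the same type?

0

Occupied neighbors of (3,3): (2,3)=B, (4,3)=B.
Same type (R): 0 of 2.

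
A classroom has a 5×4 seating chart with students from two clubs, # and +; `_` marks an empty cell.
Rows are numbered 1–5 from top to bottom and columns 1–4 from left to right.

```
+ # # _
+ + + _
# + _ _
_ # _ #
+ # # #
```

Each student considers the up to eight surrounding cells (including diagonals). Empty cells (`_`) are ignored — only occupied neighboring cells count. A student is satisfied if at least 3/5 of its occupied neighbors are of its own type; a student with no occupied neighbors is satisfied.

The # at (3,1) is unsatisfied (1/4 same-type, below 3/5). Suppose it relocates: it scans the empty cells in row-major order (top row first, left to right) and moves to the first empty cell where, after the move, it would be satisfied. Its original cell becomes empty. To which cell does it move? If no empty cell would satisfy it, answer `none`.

Vacating (3,1). Empty cells in order:
  (1,4): 1/2 same-type → still unsatisfied.
  (2,4): 1/2 same-type → still unsatisfied.
  (3,3): 2/5 same-type → still unsatisfied.
  (3,4): 1/2 same-type → still unsatisfied.
  (4,1): 2/4 same-type → still unsatisfied.
  (4,3): 5/6 same-type → satisfied — stop here.

(4,3)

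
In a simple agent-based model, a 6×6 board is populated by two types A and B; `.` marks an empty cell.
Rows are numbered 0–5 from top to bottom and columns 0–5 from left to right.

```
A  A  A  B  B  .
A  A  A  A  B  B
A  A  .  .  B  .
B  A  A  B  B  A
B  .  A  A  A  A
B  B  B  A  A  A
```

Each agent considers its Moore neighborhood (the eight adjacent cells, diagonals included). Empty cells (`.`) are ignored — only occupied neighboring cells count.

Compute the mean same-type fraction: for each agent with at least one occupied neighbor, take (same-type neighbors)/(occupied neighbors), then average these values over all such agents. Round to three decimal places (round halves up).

0.723

(0,0)A 3/3
(0,1)A 5/5
(0,2)A 4/5
(0,3)B 2/5
(0,4)B 3/4
(1,0)A 5/5
(1,1)A 7/7
(1,2)A 5/6
(1,3)A 2/6
(1,4)B 4/5
(1,5)B 3/3
(2,0)A 4/5
(2,1)A 6/7
(2,4)B 4/6
(3,0)B 1/4
(3,1)A 4/6
(3,2)A 4/5
(3,3)B 2/6
(3,4)B 2/6
(3,5)A 2/4
(4,0)B 3/4
(4,2)A 4/7
(4,3)A 5/8
(4,4)A 6/8
(4,5)A 4/5
(5,0)B 2/2
(5,1)B 3/4
(5,2)B 1/4
(5,3)A 4/5
(5,4)A 5/5
(5,5)A 3/3
Sum over 31 agents: 3/3 + 5/5 + 4/5 + 2/5 + 3/4 + 5/5 + 7/7 + 5/6 + 2/6 + 4/5 + 3/3 + 4/5 + 6/7 + 4/6 + 1/4 + 4/6 + 4/5 + 2/6 + 2/6 + 2/4 + 3/4 + 4/7 + 5/8 + 6/8 + 4/5 + 2/2 + 3/4 + 1/4 + 4/5 + 5/5 + 3/3 = 18833/840; mean = 18833/840 ÷ 31 = 18833/26040 = 0.723233… → 0.723.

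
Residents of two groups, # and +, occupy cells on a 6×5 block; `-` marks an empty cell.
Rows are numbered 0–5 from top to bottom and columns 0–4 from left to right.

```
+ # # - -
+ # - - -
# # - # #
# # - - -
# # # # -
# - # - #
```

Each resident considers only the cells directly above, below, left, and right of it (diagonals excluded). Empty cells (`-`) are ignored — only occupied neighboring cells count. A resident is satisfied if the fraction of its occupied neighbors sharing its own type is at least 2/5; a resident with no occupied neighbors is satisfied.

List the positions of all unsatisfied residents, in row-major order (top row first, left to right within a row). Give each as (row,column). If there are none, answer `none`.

(1,0)

Row 0: (0,0)+ 1/2 ok · (0,1)# 2/3 ok · (0,2)# 1/1 ok
Row 1: (1,0)+ 1/3 unhappy · (1,1)# 2/3 ok
Row 2: (2,0)# 2/3 ok · (2,1)# 3/3 ok · (2,3)# 1/1 ok · (2,4)# 1/1 ok
Row 3: (3,0)# 3/3 ok · (3,1)# 3/3 ok
Row 4: (4,0)# 3/3 ok · (4,1)# 3/3 ok · (4,2)# 3/3 ok · (4,3)# 1/1 ok
Row 5: (5,0)# 1/1 ok · (5,2)# 1/1 ok · (5,4)# 0/0 ok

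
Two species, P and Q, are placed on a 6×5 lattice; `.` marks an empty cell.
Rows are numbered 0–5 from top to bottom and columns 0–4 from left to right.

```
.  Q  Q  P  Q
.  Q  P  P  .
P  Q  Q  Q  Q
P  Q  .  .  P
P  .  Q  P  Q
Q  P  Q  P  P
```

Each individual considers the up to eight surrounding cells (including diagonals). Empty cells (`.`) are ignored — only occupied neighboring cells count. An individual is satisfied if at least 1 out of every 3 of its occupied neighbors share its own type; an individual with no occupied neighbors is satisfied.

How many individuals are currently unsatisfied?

9

Row 0: (0,1)Q 2/3 satisfied · (0,2)Q 2/5 satisfied · (0,3)P 2/4 satisfied · (0,4)Q 0/2 not
Row 1: (1,1)Q 4/6 satisfied · (1,2)P 2/8 not · (1,3)P 2/7 not
Row 2: (2,0)P 1/4 not · (2,1)Q 3/6 satisfied · (2,2)Q 4/6 satisfied · (2,3)Q 2/5 satisfied · (2,4)Q 1/3 satisfied
Row 3: (3,0)P 2/4 satisfied · (3,1)Q 3/6 satisfied · (3,4)P 1/4 not
Row 4: (4,0)P 2/4 satisfied · (4,2)Q 2/5 satisfied · (4,3)P 3/6 satisfied · (4,4)Q 0/4 not
Row 5: (5,0)Q 0/2 not · (5,1)P 1/4 not · (5,2)Q 1/4 not · (5,3)P 2/5 satisfied · (5,4)P 2/3 satisfied
Unsatisfied: (0,4), (1,2), (1,3), (2,0), (3,4), (4,4), (5,0), (5,1), (5,2) — 9 in total.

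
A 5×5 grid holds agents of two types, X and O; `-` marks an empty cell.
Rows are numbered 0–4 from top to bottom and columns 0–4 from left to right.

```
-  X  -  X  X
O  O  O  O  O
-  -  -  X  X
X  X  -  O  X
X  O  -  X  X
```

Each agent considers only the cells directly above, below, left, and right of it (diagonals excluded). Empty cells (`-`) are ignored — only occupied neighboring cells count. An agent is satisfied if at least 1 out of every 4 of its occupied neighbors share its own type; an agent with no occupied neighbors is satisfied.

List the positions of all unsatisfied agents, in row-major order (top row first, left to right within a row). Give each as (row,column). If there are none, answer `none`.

Row 0: (0,1)X 0/1 ✗ · (0,3)X 1/2 ✓ · (0,4)X 1/2 ✓
Row 1: (1,0)O 1/1 ✓ · (1,1)O 2/3 ✓ · (1,2)O 2/2 ✓ · (1,3)O 2/4 ✓ · (1,4)O 1/3 ✓
Row 2: (2,3)X 1/3 ✓ · (2,4)X 2/3 ✓
Row 3: (3,0)X 2/2 ✓ · (3,1)X 1/2 ✓ · (3,3)O 0/3 ✗ · (3,4)X 2/3 ✓
Row 4: (4,0)X 1/2 ✓ · (4,1)O 0/2 ✗ · (4,3)X 1/2 ✓ · (4,4)X 2/2 ✓

(0,1), (3,3), (4,1)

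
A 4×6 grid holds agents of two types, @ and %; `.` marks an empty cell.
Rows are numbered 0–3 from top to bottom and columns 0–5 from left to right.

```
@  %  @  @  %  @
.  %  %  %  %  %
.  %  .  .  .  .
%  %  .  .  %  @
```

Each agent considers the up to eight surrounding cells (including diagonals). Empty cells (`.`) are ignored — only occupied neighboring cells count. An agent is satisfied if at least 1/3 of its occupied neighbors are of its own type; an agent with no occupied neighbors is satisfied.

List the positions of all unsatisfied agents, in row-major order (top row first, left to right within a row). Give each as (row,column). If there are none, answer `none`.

Row 0: (0,0)@ 0/2 unhappy · (0,1)% 2/4 ok · (0,2)@ 1/5 unhappy · (0,3)@ 1/5 unhappy · (0,4)% 3/5 ok · (0,5)@ 0/3 unhappy
Row 1: (1,1)% 3/5 ok · (1,2)% 4/6 ok · (1,3)% 3/5 ok · (1,4)% 3/5 ok · (1,5)% 2/3 ok
Row 2: (2,1)% 4/4 ok
Row 3: (3,0)% 2/2 ok · (3,1)% 2/2 ok · (3,4)% 0/1 unhappy · (3,5)@ 0/1 unhappy

(0,0), (0,2), (0,3), (0,5), (3,4), (3,5)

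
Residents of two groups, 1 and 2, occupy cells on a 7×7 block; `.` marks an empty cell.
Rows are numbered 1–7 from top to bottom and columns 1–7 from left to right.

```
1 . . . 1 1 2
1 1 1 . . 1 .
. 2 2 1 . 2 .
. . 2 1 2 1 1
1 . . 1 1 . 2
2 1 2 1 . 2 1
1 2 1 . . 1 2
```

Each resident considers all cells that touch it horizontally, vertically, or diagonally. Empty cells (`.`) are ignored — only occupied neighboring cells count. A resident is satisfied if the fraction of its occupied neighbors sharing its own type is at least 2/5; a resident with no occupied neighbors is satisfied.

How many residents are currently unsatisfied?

(1,1)1 2/2 satisfied
(1,5)1 2/2 satisfied
(1,6)1 2/3 satisfied
(1,7)2 0/2 not
(2,1)1 2/3 satisfied
(2,2)1 3/5 satisfied
(2,3)1 2/4 satisfied
(2,6)1 2/4 satisfied
(3,2)2 2/5 satisfied
(3,3)2 2/6 not
(3,4)1 2/5 satisfied
(3,6)2 1/4 not
(4,3)2 2/5 satisfied
(4,4)1 3/6 satisfied
(4,5)2 1/6 not
(4,6)1 2/5 satisfied
(4,7)1 1/3 not
(5,1)1 1/2 satisfied
(5,4)1 3/6 satisfied
(5,5)1 4/6 satisfied
(5,7)2 1/4 not
(6,1)2 1/4 not
(6,2)1 3/6 satisfied
(6,3)2 1/5 not
(6,4)1 3/4 satisfied
(6,6)2 2/5 satisfied
(6,7)1 1/4 not
(7,1)1 1/3 not
(7,2)2 2/5 satisfied
(7,3)1 2/4 satisfied
(7,6)1 1/3 not
(7,7)2 1/3 not
Unsatisfied: (1,7), (3,3), (3,6), (4,5), (4,7), (5,7), (6,1), (6,3), (6,7), (7,1), (7,6), (7,7) — 12 in total.

12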